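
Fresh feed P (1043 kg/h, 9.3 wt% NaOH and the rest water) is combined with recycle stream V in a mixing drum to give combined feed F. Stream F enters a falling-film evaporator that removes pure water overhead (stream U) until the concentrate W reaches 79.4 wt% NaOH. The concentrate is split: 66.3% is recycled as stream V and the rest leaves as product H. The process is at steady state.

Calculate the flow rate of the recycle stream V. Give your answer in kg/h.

Overall NaOH balance (none leaves overhead): NaOH in fresh feed = NaOH in product, i.e. 1043×0.093 = (1−0.663)·W·0.794.
W = 96.999/(0.794×0.337) = 362.51 kg/h.
Recycle V = 0.663×362.51 = 240.34 kg/h.

240.3 kg/h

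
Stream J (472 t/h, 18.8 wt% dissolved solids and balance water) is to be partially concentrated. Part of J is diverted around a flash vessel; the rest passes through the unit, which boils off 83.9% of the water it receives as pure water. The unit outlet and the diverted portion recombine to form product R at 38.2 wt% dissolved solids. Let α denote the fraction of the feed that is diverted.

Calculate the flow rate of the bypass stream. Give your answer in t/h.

All 472×0.188 = 88.736 t/h of dissolved solids reaches R, so R = 88.736/0.382 = 232.29 t/h and vapour = 239.71 t/h.
The evaporator receives (1−α)·472 of feed at 0.812 water and removes 0.839 of that water:
0.839×0.812×(1−α)×472 = 239.71
(1−α) = 239.71/321.56 = 0.7455;  α = 0.2545.
Bypass flow = 0.2545×472 = 120.15 t/h.

120.1 t/h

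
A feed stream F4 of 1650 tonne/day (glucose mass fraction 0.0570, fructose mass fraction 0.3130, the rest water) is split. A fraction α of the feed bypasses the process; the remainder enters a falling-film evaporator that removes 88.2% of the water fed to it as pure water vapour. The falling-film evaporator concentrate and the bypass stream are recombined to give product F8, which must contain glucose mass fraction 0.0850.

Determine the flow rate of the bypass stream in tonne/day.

All 1650×0.057 = 94.05 tonne/day of glucose reaches F8, so F8 = 94.05/0.085 = 1106.5 tonne/day and vapour = 543.53 tonne/day.
The evaporator receives (1−α)·1650 of feed at 0.630 water and removes 0.882 of that water:
0.882×0.630×(1−α)×1650 = 543.53
(1−α) = 543.53/916.84 = 0.5928;  α = 0.4072.
Bypass flow = 0.4072×1650 = 671.83 tonne/day.

671.8 tonne/day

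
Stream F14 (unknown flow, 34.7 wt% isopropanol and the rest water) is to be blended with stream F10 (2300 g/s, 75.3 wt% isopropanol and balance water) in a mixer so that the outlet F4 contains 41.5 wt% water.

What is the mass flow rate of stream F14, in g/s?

1624 g/s

Let F14 be the unknown flow. Total out = 2300 + F14.
water balance: 568.1 + 0.653·F14 = 0.415·(2300 + F14)
(0.653 − 0.415)·F14 = 0.415×2300 − 568.1 = 386.4
F14 = 386.4 / 0.238 = 1623.5 g/s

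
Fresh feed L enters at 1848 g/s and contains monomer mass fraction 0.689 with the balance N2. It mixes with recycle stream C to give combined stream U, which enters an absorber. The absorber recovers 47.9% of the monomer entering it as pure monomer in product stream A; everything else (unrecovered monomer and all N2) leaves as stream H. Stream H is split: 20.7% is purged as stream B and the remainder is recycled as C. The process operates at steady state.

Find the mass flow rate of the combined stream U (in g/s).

N2 enters only via L and leaves only via the purge: 1848×0.311 = 0.207×(N2 in H), and the absorber passes all N2, so N2 in U = N2 in H = 2776.5 g/s.
monomer in U: m_A = 1848×0.689 + (1−0.207)·(1−0.479)·m_A, so m_A = 1273.3/0.5868 = 2169.7 g/s.
U = 2169.7 + 2776.5 = 4946.1 g/s.

4946 g/s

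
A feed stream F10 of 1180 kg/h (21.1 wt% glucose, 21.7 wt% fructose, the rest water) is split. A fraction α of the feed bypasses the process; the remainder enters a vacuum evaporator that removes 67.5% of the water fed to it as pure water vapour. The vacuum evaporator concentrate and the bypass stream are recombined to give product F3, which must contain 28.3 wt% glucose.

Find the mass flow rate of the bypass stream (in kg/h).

All 1180×0.211 = 248.98 kg/h of glucose reaches F3, so F3 = 248.98/0.283 = 879.79 kg/h and vapour = 300.21 kg/h.
The evaporator receives (1−α)·1180 of feed at 0.572 water and removes 0.675 of that water:
0.675×0.572×(1−α)×1180 = 300.21
(1−α) = 300.21/455.6 = 0.6589;  α = 0.3411.
Bypass flow = 0.3411×1180 = 402.45 kg/h.

402.5 kg/h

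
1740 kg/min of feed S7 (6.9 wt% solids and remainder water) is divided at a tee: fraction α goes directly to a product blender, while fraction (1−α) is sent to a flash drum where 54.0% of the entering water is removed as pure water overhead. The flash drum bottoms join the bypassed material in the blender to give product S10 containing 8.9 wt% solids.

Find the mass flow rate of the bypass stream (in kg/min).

All 1740×0.069 = 120.06 kg/min of solids reaches S10, so S10 = 120.06/0.089 = 1349 kg/min and vapour = 391.01 kg/min.
The evaporator receives (1−α)·1740 of feed at 0.931 water and removes 0.540 of that water:
0.540×0.931×(1−α)×1740 = 391.01
(1−α) = 391.01/874.77 = 0.4470;  α = 0.5530.
Bypass flow = 0.5530×1740 = 962.24 kg/min.

962.2 kg/min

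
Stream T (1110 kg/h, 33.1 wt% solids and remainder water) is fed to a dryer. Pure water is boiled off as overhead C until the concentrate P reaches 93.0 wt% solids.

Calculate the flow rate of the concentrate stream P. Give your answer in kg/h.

solids is conserved: 1110×0.331 = 367.41 kg/h all reports to the concentrate.
Concentrate = 367.41/(target fraction) = 395.06 kg/h.

395.1 kg/h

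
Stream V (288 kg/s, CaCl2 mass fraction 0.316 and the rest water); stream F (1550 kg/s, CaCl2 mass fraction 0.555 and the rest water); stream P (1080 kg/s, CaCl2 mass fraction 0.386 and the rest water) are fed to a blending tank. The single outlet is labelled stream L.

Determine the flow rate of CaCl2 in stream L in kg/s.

CaCl2 out = CaCl2 in = 288×0.316 + 1550×0.555 + 1080×0.386 = 1368.1 kg/s.

1368 kg/s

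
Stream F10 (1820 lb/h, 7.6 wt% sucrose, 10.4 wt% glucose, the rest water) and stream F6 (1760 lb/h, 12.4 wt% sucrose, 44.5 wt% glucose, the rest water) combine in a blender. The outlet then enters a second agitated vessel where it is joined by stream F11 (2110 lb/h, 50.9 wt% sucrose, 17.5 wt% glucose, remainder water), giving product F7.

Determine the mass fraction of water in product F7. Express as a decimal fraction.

Overall, product flow = 5690 lb/h.
water in = 1820×0.820 + 1760×0.431 + 2110×0.316 = 2917.7 lb/h.
water fraction in F7 = 0.513.

0.513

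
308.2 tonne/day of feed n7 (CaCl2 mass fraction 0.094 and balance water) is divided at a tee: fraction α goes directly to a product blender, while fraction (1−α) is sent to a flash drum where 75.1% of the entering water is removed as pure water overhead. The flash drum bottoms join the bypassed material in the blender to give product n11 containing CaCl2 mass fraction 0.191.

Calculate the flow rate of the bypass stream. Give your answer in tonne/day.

All 308.2×0.094 = 28.971 tonne/day of CaCl2 reaches n11, so n11 = 28.971/0.191 = 151.68 tonne/day and vapour = 156.52 tonne/day.
The evaporator receives (1−α)·308.2 of feed at 0.906 water and removes 0.751 of that water:
0.751×0.906×(1−α)×308.2 = 156.52
(1−α) = 156.52/209.7 = 0.7464;  α = 0.2536.
Bypass flow = 0.2536×308.2 = 78.16 tonne/day.

78.16 tonne/day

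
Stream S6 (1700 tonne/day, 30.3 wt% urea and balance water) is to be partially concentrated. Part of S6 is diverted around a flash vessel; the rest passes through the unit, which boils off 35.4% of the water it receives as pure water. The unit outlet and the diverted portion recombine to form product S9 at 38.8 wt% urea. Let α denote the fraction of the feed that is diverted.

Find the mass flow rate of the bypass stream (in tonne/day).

All 1700×0.303 = 515.1 tonne/day of urea reaches S9, so S9 = 515.1/0.388 = 1327.6 tonne/day and vapour = 372.42 tonne/day.
The evaporator receives (1−α)·1700 of feed at 0.697 water and removes 0.354 of that water:
0.354×0.697×(1−α)×1700 = 372.42
(1−α) = 372.42/419.45 = 0.8879;  α = 0.1121.
Bypass flow = 0.1121×1700 = 190.61 tonne/day.

190.6 tonne/day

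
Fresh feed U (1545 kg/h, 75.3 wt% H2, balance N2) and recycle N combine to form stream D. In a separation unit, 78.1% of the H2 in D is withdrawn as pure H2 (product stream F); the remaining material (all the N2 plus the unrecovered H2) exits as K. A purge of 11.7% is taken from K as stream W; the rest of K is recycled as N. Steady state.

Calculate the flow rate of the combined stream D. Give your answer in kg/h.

4704 kg/h

N2 enters only via U and leaves only via the purge: 1545×0.247 = 0.117×(N2 in K), and the separation unit passes all N2, so N2 in D = N2 in K = 3261.7 kg/h.
H2 in D: m_A = 1545×0.753 + (1−0.117)·(1−0.781)·m_A, so m_A = 1163.4/0.8066 = 1442.3 kg/h.
D = 1442.3 + 3261.7 = 4704 kg/h.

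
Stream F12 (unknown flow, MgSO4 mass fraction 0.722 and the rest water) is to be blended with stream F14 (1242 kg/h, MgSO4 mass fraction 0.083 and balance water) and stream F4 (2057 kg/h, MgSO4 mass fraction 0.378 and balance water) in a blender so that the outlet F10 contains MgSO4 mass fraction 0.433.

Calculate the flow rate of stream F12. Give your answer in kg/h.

1896 kg/h

Let F12 be the unknown flow. Total out = 3299 + F12.
MgSO4 balance: 880.63 + 0.722·F12 = 0.433·(3299 + F12)
(0.722 − 0.433)·F12 = 0.433×3299 − 880.63 = 547.84
F12 = 547.84 / 0.289 = 1895.6 kg/h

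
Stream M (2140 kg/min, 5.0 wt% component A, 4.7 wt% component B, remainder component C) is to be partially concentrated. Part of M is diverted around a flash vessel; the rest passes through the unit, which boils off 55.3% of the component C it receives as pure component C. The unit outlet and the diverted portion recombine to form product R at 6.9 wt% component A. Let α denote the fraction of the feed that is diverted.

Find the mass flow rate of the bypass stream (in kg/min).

959.9 kg/min

All 2140×0.050 = 107 kg/min of component A reaches R, so R = 107/0.069 = 1550.7 kg/min and vapour = 589.28 kg/min.
The evaporator receives (1−α)·2140 of feed at 0.903 component C and removes 0.553 of that component C:
0.553×0.903×(1−α)×2140 = 589.28
(1−α) = 589.28/1068.6 = 0.5514;  α = 0.4486.
Bypass flow = 0.4486×2140 = 959.94 kg/min.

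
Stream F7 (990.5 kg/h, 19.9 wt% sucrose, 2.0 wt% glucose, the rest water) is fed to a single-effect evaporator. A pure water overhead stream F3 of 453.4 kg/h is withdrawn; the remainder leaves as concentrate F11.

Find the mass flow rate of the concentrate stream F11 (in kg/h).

Concentrate = 990.5 − 453.4 = 537.1 kg/h.

537.1 kg/h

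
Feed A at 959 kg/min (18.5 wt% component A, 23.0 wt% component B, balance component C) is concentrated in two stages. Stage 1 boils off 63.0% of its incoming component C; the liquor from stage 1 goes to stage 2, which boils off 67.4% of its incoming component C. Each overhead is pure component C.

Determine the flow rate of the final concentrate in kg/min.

465.7 kg/min

component C in feed = 959×0.585 = 561.01 kg/min.
After stage 1: component C left = (1−0.630)×561.01 = 207.58; stream total = 605.56 kg/min.
After stage 2: component C left = (1−0.674)×207.58 = 67.67; final concentrate = 465.65 kg/min.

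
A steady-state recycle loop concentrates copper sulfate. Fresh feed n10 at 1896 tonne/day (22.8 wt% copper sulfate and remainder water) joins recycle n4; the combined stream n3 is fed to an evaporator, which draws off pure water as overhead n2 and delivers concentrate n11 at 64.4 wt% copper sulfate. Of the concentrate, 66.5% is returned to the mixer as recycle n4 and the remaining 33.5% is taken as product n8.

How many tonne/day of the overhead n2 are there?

1225 tonne/day

Overall copper sulfate balance (none leaves overhead): copper sulfate in fresh feed = copper sulfate in product, i.e. 1896×0.228 = (1−0.665)·n11·0.644.
n11 = 432.29/(0.644×0.335) = 2003.7 tonne/day.
Recycle n4 = 0.665×2003.7 = 1332.5 tonne/day.
Combined feed n3 = 1896 + 1332.5 = 3228.5 tonne/day.
Overhead n2 = n3 − n11 = 3228.5 − 2003.7 = 1224.7 tonne/day.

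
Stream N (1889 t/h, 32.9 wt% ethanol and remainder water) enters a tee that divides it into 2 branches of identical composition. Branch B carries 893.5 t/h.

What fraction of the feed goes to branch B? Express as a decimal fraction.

Fraction to B = 893.5/1889 = 0.4730.

0.473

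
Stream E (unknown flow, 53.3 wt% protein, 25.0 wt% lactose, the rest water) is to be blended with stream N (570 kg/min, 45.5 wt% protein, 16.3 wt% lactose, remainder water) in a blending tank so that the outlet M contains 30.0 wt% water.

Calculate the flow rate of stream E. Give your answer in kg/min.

Let E be the unknown flow. Total out = 570 + E.
water balance: 217.74 + 0.217·E = 0.300·(570 + E)
(0.217 − 0.300)·E = 0.300×570 − 217.74 = -46.74
E = -46.74 / -0.083 = 563.13 kg/min

563.1 kg/min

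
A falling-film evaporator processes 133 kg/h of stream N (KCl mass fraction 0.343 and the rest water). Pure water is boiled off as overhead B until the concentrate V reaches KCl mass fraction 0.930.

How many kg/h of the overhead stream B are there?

83.95 kg/h

KCl is conserved: 133×0.343 = 45.619 kg/h all reports to the concentrate.
Concentrate = 45.619/(target fraction) = 49.053 kg/h.
Overhead = 133 − 49.053 = 83.947 kg/h.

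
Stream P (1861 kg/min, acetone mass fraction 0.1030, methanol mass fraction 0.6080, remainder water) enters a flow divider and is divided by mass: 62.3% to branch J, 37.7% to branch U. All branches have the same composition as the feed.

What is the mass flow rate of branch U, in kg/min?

701.6 kg/min

Branch U flow = 0.377×1861 = 701.6 kg/min.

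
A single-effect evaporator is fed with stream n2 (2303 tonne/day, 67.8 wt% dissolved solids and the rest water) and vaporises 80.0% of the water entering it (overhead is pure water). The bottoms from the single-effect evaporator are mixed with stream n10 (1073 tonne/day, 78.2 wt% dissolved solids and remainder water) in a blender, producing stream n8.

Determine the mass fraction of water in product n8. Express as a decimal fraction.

0.137

Vapour removed = 0.800×0.322×2303 = 593.25 tonne/day; concentrate = 1709.7 tonne/day.
water reaching the mixer = 148.31 (from concentrate) + 1073×0.218 = 382.23 tonne/day.
Product flow = 1709.7 + 1073 = 2782.7 tonne/day; water fraction = 0.137.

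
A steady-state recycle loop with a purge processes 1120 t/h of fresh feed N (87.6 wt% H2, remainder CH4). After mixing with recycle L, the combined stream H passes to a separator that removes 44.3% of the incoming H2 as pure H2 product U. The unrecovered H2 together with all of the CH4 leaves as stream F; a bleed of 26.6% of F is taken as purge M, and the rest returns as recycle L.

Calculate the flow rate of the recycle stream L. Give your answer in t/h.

1062 t/h

CH4 enters only via N and leaves only via the purge: 1120×0.124 = 0.266×(CH4 in F), and the separator passes all CH4, so CH4 in H = CH4 in F = 522.11 t/h.
H2 in H: m_A = 1120×0.876 + (1−0.266)·(1−0.443)·m_A, so m_A = 981.12/0.5912 = 1659.6 t/h.
F = (1−0.443)×1659.6 + 522.11 = 1446.5 t/h.
Recycle L = (1−0.266)×1446.5 = 1061.8 t/h.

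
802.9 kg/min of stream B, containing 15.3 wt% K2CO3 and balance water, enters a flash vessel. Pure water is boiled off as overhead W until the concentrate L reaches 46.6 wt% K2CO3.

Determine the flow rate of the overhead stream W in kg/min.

K2CO3 is conserved: 802.9×0.153 = 122.84 kg/min all reports to the concentrate.
Concentrate = 122.84/(target fraction) = 263.61 kg/min.
Overhead = 802.9 − 263.61 = 539.29 kg/min.

539.3 kg/min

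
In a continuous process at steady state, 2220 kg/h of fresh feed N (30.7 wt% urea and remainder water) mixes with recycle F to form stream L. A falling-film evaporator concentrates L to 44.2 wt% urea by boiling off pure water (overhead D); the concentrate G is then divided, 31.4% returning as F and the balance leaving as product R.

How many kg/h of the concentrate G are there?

Overall urea balance (none leaves overhead): urea in fresh feed = urea in product, i.e. 2220×0.307 = (1−0.314)·G·0.442.
G = 681.54/(0.442×0.686) = 2247.7 kg/h.

2248 kg/h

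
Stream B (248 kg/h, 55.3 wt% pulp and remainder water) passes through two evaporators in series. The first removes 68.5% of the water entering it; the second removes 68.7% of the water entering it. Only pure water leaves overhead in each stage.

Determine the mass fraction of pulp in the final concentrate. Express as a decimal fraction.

0.926

water in feed = 248×0.447 = 110.86 kg/h.
After stage 1: water left = (1−0.685)×110.86 = 34.92; stream total = 172.06 kg/h.
After stage 2: water left = (1−0.687)×34.92 = 10.93; final concentrate = 148.07 kg/h.
pulp fraction = 137.14/148.07 = 0.926.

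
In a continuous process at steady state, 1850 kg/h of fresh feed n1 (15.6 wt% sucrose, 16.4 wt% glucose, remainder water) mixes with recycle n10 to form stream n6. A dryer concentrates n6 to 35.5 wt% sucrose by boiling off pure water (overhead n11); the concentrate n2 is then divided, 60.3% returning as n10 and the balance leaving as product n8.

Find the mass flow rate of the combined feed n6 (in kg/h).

3085 kg/h

Overall sucrose balance (none leaves overhead): sucrose in fresh feed = sucrose in product, i.e. 1850×0.156 = (1−0.603)·n2·0.355.
n2 = 288.6/(0.355×0.397) = 2047.8 kg/h.
Recycle n10 = 0.603×2047.8 = 1234.8 kg/h.
Combined feed n6 = 1850 + 1234.8 = 3084.8 kg/h.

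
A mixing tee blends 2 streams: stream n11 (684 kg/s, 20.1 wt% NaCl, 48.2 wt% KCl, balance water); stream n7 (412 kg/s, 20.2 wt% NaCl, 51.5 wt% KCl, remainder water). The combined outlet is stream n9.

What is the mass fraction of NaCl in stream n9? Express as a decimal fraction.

Total flow out = 684 + 412 = 1096 kg/s.
NaCl in = 684×0.201 + 412×0.202 = 220.71 kg/s.
NaCl mass fraction in n9 = 220.71/1096 = 0.2014.

0.2014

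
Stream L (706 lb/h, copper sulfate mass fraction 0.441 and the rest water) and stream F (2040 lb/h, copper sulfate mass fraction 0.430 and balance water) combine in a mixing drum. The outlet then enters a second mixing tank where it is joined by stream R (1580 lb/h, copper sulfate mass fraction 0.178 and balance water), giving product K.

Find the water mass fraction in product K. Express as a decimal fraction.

0.660

Overall, product flow = 4326 lb/h.
water in = 706×0.559 + 2040×0.570 + 1580×0.822 = 2856.2 lb/h.
water fraction in K = 0.660.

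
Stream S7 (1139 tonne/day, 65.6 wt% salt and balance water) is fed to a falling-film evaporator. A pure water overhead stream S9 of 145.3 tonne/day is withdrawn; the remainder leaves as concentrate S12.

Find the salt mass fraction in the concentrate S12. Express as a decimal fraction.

salt is not removed: 1139×0.656 = 747.18 tonne/day of salt enters S12.
Concentrate = 1139 − 145.3 = 993.7 tonne/day.
Mass fraction = 747.18/993.7 = 0.752.

0.752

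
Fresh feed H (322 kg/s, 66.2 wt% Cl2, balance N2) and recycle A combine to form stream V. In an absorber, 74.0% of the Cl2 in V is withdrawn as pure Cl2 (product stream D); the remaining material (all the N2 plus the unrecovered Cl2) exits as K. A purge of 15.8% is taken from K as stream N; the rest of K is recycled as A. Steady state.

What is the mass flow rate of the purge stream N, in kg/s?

N2 enters only via H and leaves only via the purge: 322×0.338 = 0.158×(N2 in K), and the absorber passes all N2, so N2 in V = N2 in K = 688.84 kg/s.
Cl2 in V: m_A = 322×0.662 + (1−0.158)·(1−0.740)·m_A, so m_A = 213.16/0.7811 = 272.91 kg/s.
K = (1−0.740)×272.91 + 688.84 = 759.79 kg/s.
Purge N = 0.158×759.79 = 120.05 kg/s.

120 kg/s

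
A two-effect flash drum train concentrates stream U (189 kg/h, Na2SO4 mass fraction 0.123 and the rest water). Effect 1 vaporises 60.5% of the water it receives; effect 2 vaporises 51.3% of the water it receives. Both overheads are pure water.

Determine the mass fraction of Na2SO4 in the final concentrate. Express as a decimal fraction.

0.422

water in feed = 189×0.877 = 165.75 kg/h.
After stage 1: water left = (1−0.605)×165.75 = 65.472; stream total = 88.719 kg/h.
After stage 2: water left = (1−0.513)×65.472 = 31.885; final concentrate = 55.132 kg/h.
Na2SO4 fraction = 23.247/55.132 = 0.422.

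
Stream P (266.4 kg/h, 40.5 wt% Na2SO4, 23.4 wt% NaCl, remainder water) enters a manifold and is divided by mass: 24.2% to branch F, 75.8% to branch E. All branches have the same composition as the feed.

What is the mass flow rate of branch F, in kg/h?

Branch F flow = 0.242×266.4 = 64.469 kg/h.

64.47 kg/h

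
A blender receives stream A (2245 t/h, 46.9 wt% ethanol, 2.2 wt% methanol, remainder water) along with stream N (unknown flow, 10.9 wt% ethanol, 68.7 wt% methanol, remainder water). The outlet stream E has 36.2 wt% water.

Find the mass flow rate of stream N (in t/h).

2089 t/h

Let N be the unknown flow. Total out = 2245 + N.
water balance: 1142.7 + 0.204·N = 0.362·(2245 + N)
(0.204 − 0.362)·N = 0.362×2245 − 1142.7 = -330.01
N = -330.01 / -0.158 = 2088.7 t/h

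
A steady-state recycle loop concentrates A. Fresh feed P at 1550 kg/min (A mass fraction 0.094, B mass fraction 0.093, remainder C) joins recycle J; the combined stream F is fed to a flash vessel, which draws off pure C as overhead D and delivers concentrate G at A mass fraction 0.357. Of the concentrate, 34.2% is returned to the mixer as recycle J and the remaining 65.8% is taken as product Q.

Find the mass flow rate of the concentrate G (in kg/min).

620.2 kg/min

Overall A balance (none leaves overhead): A in fresh feed = A in product, i.e. 1550×0.094 = (1−0.342)·G·0.357.
G = 145.7/(0.357×0.658) = 620.25 kg/min.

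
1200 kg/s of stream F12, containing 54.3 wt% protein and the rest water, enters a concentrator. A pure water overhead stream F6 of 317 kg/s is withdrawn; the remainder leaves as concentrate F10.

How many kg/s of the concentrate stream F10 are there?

883 kg/s

Concentrate = 1200 − 317 = 883 kg/s.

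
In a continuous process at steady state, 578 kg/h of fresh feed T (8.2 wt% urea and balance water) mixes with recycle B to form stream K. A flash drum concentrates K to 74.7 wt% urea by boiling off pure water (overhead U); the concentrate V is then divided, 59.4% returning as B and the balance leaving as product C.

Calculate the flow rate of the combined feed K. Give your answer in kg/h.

670.8 kg/h

Overall urea balance (none leaves overhead): urea in fresh feed = urea in product, i.e. 578×0.082 = (1−0.594)·V·0.747.
V = 47.396/(0.747×0.406) = 156.28 kg/h.
Recycle B = 0.594×156.28 = 92.829 kg/h.
Combined feed K = 578 + 92.829 = 670.83 kg/h.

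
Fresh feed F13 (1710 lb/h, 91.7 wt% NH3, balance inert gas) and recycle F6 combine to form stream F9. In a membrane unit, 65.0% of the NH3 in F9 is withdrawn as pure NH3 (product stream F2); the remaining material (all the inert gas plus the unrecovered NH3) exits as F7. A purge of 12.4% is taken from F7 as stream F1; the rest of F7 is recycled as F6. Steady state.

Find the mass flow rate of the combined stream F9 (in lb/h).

3406 lb/h

inert gas enters only via F13 and leaves only via the purge: 1710×0.083 = 0.124×(inert gas in F7), and the membrane unit passes all inert gas, so inert gas in F9 = inert gas in F7 = 1144.6 lb/h.
NH3 in F9: m_A = 1710×0.917 + (1−0.124)·(1−0.650)·m_A, so m_A = 1568.1/0.6934 = 2261.4 lb/h.
F9 = 2261.4 + 1144.6 = 3406 lb/h.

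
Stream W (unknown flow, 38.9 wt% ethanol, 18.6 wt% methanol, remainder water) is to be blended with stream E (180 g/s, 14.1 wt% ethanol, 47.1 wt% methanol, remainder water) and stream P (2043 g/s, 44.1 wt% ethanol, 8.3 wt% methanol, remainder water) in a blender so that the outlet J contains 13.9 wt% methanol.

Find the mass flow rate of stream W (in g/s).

Let W be the unknown flow. Total out = 2223 + W.
methanol balance: 254.35 + 0.186·W = 0.139·(2223 + W)
(0.186 − 0.139)·W = 0.139×2223 − 254.35 = 54.648
W = 54.648 / 0.047 = 1162.7 g/s

1163 g/s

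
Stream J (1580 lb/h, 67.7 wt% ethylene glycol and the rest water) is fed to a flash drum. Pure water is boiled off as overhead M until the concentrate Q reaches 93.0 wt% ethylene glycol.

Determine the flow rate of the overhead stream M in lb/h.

429.8 lb/h

ethylene glycol is conserved: 1580×0.677 = 1069.7 lb/h all reports to the concentrate.
Concentrate = 1069.7/(target fraction) = 1150.2 lb/h.
Overhead = 1580 − 1150.2 = 429.83 lb/h.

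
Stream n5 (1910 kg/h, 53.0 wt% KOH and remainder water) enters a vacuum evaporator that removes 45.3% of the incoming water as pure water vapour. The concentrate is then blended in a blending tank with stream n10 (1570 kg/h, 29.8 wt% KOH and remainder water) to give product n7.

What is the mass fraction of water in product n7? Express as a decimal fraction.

0.518

Vapour removed = 0.453×0.470×1910 = 406.66 kg/h; concentrate = 1503.3 kg/h.
water reaching the mixer = 491.04 (from concentrate) + 1570×0.702 = 1593.2 kg/h.
Product flow = 1503.3 + 1570 = 3073.3 kg/h; water fraction = 0.518.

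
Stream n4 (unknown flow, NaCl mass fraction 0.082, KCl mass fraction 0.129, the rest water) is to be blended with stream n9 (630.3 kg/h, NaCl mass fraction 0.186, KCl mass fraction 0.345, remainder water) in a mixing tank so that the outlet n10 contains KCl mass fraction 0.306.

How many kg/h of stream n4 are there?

138.9 kg/h

Let n4 be the unknown flow. Total out = 630.3 + n4.
KCl balance: 217.45 + 0.129·n4 = 0.306·(630.3 + n4)
(0.129 − 0.306)·n4 = 0.306×630.3 − 217.45 = -24.582
n4 = -24.582 / -0.177 = 138.88 kg/h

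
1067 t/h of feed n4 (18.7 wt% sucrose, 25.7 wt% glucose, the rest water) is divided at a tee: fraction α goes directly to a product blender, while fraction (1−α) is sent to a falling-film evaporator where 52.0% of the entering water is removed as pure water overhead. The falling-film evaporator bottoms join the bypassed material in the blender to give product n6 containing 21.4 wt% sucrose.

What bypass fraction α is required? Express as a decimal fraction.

All 1067×0.187 = 199.53 t/h of sucrose reaches n6, so n6 = 199.53/0.214 = 932.38 t/h and vapour = 134.62 t/h.
The evaporator receives (1−α)·1067 of feed at 0.556 water and removes 0.520 of that water:
0.520×0.556×(1−α)×1067 = 134.62
(1−α) = 134.62/308.49 = 0.4364;  α = 0.5636.

0.564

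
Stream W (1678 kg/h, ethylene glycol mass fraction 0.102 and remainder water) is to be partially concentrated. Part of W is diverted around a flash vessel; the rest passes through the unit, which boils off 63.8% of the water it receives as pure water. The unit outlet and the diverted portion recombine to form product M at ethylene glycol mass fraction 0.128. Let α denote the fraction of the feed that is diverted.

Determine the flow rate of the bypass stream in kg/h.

1083 kg/h

All 1678×0.102 = 171.16 kg/h of ethylene glycol reaches M, so M = 171.16/0.128 = 1337.2 kg/h and vapour = 340.84 kg/h.
The evaporator receives (1−α)·1678 of feed at 0.898 water and removes 0.638 of that water:
0.638×0.898×(1−α)×1678 = 340.84
(1−α) = 340.84/961.37 = 0.3545;  α = 0.6455.
Bypass flow = 0.6455×1678 = 1083.1 kg/h.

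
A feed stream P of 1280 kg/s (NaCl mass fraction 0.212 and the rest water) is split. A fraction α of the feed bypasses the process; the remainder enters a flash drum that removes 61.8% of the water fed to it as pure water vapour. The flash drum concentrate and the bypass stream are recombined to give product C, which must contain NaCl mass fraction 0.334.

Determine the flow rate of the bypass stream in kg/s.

319.9 kg/s

All 1280×0.212 = 271.36 kg/s of NaCl reaches C, so C = 271.36/0.334 = 812.46 kg/s and vapour = 467.54 kg/s.
The evaporator receives (1−α)·1280 of feed at 0.788 water and removes 0.618 of that water:
0.618×0.788×(1−α)×1280 = 467.54
(1−α) = 467.54/623.34 = 0.7501;  α = 0.2499.
Bypass flow = 0.2499×1280 = 319.92 kg/s.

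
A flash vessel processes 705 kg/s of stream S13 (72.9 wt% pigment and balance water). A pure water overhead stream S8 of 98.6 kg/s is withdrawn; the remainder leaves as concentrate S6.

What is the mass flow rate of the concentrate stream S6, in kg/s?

Concentrate = 705 − 98.6 = 606.4 kg/s.

606.4 kg/s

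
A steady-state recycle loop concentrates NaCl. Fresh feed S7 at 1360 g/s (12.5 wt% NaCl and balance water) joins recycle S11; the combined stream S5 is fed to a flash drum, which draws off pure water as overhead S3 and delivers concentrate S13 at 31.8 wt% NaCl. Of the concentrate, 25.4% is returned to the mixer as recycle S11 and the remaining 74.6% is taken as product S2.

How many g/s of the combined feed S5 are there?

Overall NaCl balance (none leaves overhead): NaCl in fresh feed = NaCl in product, i.e. 1360×0.125 = (1−0.254)·S13·0.318.
S13 = 170/(0.318×0.746) = 716.61 g/s.
Recycle S11 = 0.254×716.61 = 182.02 g/s.
Combined feed S5 = 1360 + 182.02 = 1542 g/s.

1542 g/s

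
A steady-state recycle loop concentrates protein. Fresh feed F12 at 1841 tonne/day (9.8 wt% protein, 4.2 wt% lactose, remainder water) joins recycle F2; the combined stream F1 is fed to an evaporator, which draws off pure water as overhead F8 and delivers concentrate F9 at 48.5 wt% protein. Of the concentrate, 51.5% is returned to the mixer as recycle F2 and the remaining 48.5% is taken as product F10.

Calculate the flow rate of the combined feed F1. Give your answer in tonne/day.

2236 tonne/day

Overall protein balance (none leaves overhead): protein in fresh feed = protein in product, i.e. 1841×0.098 = (1−0.515)·F9·0.485.
F9 = 180.42/(0.485×0.485) = 767 tonne/day.
Recycle F2 = 0.515×767 = 395.01 tonne/day.
Combined feed F1 = 1841 + 395.01 = 2236 tonne/day.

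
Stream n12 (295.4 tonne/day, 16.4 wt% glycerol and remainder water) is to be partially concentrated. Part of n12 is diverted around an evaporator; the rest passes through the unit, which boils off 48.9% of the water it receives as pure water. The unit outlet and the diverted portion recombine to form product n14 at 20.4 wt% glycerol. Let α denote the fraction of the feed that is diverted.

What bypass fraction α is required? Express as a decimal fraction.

All 295.4×0.164 = 48.446 tonne/day of glycerol reaches n14, so n14 = 48.446/0.204 = 237.48 tonne/day and vapour = 57.922 tonne/day.
The evaporator receives (1−α)·295.4 of feed at 0.836 water and removes 0.489 of that water:
0.489×0.836×(1−α)×295.4 = 57.922
(1−α) = 57.922/120.76 = 0.4796;  α = 0.5204.

0.520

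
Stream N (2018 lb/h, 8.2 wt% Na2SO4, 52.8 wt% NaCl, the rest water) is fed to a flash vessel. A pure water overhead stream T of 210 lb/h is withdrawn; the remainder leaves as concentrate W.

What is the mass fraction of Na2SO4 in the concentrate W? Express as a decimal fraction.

Na2SO4 is not removed: 2018×0.082 = 165.48 lb/h of Na2SO4 enters W.
Concentrate = 2018 − 210 = 1808 lb/h.
Mass fraction = 165.48/1808 = 0.0915.

0.0915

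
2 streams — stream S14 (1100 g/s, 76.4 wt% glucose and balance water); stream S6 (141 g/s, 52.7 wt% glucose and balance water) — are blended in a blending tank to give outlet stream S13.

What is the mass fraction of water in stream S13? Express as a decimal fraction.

0.263

Total flow out = 1100 + 141 = 1241 g/s.
water in = 1100×0.236 + 141×0.473 = 326.29 g/s.
water mass fraction in S13 = 326.29/1241 = 0.263.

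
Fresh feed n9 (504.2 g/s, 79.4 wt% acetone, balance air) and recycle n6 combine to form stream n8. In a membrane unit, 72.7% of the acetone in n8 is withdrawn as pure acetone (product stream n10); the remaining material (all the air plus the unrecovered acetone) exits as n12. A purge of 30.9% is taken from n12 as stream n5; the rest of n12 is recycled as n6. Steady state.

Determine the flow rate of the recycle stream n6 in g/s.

325.3 g/s

air enters only via n9 and leaves only via the purge: 504.2×0.206 = 0.309×(air in n12), and the membrane unit passes all air, so air in n8 = air in n12 = 336.13 g/s.
acetone in n8: m_A = 504.2×0.794 + (1−0.309)·(1−0.727)·m_A, so m_A = 400.33/0.8114 = 493.41 g/s.
n12 = (1−0.727)×493.41 + 336.13 = 470.84 g/s.
Recycle n6 = (1−0.309)×470.84 = 325.35 g/s.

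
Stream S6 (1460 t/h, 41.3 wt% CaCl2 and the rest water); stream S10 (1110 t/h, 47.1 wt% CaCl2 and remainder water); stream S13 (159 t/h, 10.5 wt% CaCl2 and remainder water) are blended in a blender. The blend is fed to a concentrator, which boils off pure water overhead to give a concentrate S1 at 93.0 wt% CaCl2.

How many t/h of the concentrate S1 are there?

CaCl2 entering = 1460×0.413 + 1110×0.471 + 159×0.105 = 1142.5 t/h.
All CaCl2 reports to S1, so S1 = 1142.5/0.930 = 1228.5 t/h.

1228 t/h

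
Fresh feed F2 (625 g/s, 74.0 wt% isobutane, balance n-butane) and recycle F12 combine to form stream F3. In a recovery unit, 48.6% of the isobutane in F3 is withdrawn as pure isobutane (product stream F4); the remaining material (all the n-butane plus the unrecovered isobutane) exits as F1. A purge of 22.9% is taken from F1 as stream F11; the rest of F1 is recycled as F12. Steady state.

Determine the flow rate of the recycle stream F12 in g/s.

n-butane enters only via F2 and leaves only via the purge: 625×0.260 = 0.229×(n-butane in F1), and the recovery unit passes all n-butane, so n-butane in F3 = n-butane in F1 = 709.61 g/s.
isobutane in F3: m_A = 625×0.740 + (1−0.229)·(1−0.486)·m_A, so m_A = 462.5/0.6037 = 766.1 g/s.
F1 = (1−0.486)×766.1 + 709.61 = 1103.4 g/s.
Recycle F12 = (1−0.229)×1103.4 = 850.71 g/s.

850.7 g/s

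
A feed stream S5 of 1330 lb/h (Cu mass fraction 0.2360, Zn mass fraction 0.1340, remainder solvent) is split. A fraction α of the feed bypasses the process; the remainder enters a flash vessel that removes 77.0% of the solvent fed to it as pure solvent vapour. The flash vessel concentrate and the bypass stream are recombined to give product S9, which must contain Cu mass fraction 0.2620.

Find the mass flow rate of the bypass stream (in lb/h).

1058 lb/h

All 1330×0.236 = 313.88 lb/h of Cu reaches S9, so S9 = 313.88/0.262 = 1198 lb/h and vapour = 131.98 lb/h.
The evaporator receives (1−α)·1330 of feed at 0.630 solvent and removes 0.770 of that solvent:
0.770×0.630×(1−α)×1330 = 131.98
(1−α) = 131.98/645.18 = 0.2046;  α = 0.7954.
Bypass flow = 0.7954×1330 = 1057.9 lb/h.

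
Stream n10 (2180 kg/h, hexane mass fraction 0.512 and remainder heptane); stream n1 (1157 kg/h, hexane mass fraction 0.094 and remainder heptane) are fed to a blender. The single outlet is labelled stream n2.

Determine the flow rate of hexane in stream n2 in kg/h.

1225 kg/h

hexane out = hexane in = 2180×0.512 + 1157×0.094 = 1224.9 kg/h.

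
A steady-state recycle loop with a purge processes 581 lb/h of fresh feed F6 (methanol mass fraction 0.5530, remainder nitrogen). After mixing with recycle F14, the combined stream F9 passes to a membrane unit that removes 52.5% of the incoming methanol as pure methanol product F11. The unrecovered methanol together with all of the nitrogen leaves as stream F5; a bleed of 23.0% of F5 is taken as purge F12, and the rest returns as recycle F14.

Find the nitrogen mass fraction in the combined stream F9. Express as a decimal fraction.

0.6903

nitrogen enters only via F6 and leaves only via the purge: 581×0.447 = 0.230×(nitrogen in F5), and the membrane unit passes all nitrogen, so nitrogen in F9 = nitrogen in F5 = 1129.2 lb/h.
methanol in F9: m_A = 581×0.553 + (1−0.230)·(1−0.525)·m_A, so m_A = 321.29/0.6342 = 506.57 lb/h.
F9 = 506.57 + 1129.2 = 1635.7 lb/h.
nitrogen fraction in F9 = 1129.2/1635.7 = 0.6903.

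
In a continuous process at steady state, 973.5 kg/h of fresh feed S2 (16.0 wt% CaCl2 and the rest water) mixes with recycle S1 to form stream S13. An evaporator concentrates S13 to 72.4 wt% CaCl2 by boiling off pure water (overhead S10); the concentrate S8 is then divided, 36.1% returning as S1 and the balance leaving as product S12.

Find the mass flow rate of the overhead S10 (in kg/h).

Overall CaCl2 balance (none leaves overhead): CaCl2 in fresh feed = CaCl2 in product, i.e. 973.5×0.160 = (1−0.361)·S8·0.724.
S8 = 155.76/(0.724×0.639) = 336.68 kg/h.
Recycle S1 = 0.361×336.68 = 121.54 kg/h.
Combined feed S13 = 973.5 + 121.54 = 1095 kg/h.
Overhead S10 = S13 − S8 = 1095 − 336.68 = 758.36 kg/h.

758.4 kg/h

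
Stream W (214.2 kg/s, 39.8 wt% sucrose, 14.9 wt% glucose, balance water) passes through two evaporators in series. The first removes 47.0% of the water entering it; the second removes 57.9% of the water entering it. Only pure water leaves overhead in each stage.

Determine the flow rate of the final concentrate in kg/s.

138.8 kg/s

water in feed = 214.2×0.453 = 97.033 kg/s.
After stage 1: water left = (1−0.470)×97.033 = 51.427; stream total = 168.59 kg/s.
After stage 2: water left = (1−0.579)×51.427 = 21.651; final concentrate = 138.82 kg/s.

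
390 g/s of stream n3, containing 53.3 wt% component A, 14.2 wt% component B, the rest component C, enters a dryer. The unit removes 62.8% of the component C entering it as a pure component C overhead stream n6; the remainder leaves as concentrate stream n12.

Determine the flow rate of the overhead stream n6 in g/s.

component C entering = 390×0.325 = 126.75 g/s; overhead removed = 0.628×126.75 = 79.599 g/s.

79.6 g/s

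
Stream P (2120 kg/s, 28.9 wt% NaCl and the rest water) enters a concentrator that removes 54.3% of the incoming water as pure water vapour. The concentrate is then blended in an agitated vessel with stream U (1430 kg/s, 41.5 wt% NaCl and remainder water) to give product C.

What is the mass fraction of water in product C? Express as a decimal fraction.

0.558

Vapour removed = 0.543×0.711×2120 = 818.47 kg/s; concentrate = 1301.5 kg/s.
water reaching the mixer = 688.85 (from concentrate) + 1430×0.585 = 1525.4 kg/s.
Product flow = 1301.5 + 1430 = 2731.5 kg/s; water fraction = 0.558.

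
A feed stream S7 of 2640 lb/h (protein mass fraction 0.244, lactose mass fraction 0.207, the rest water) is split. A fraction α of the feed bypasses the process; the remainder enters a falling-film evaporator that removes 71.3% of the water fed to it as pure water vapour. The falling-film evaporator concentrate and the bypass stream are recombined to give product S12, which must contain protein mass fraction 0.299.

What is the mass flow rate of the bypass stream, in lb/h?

1399 lb/h

All 2640×0.244 = 644.16 lb/h of protein reaches S12, so S12 = 644.16/0.299 = 2154.4 lb/h and vapour = 485.62 lb/h.
The evaporator receives (1−α)·2640 of feed at 0.549 water and removes 0.713 of that water:
0.713×0.549×(1−α)×2640 = 485.62
(1−α) = 485.62/1033.4 = 0.4699;  α = 0.5301.
Bypass flow = 0.5301×2640 = 1399.4 lb/h.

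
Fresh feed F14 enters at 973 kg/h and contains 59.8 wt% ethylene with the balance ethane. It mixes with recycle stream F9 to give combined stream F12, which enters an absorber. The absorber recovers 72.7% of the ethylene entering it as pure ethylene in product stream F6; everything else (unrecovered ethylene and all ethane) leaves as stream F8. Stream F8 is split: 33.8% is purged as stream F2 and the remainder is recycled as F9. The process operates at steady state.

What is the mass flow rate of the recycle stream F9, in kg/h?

ethane enters only via F14 and leaves only via the purge: 973×0.402 = 0.338×(ethane in F8), and the absorber passes all ethane, so ethane in F12 = ethane in F8 = 1157.2 kg/h.
ethylene in F12: m_A = 973×0.598 + (1−0.338)·(1−0.727)·m_A, so m_A = 581.85/0.8193 = 710.21 kg/h.
F8 = (1−0.727)×710.21 + 1157.2 = 1351.1 kg/h.
Recycle F9 = (1−0.338)×1351.1 = 894.44 kg/h.

894.4 kg/h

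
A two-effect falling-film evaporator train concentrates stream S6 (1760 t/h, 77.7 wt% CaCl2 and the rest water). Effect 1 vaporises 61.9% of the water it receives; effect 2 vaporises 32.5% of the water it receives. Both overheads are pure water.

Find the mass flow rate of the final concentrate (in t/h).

1468 t/h

water in feed = 1760×0.223 = 392.48 t/h.
After stage 1: water left = (1−0.619)×392.48 = 149.53; stream total = 1517.1 t/h.
After stage 2: water left = (1−0.325)×149.53 = 100.94; final concentrate = 1468.5 t/h.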